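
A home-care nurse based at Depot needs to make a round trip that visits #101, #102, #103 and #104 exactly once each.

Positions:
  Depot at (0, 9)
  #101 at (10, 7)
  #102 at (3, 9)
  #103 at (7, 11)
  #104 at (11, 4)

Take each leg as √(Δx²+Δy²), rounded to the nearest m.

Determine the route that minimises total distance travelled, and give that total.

27 m — the shortest possible round trip.

There are 12 distinct closed tours to check (reversals are equivalent).
Depot→#101→#102→#103→#104→Depot: 10+7+4+8+12 = 41
Depot→#101→#102→#104→#103→Depot: 10+7+9+8+7 = 41
Depot→#101→#103→#102→#104→Depot: 10+5+4+9+12 = 40
Depot→#101→#103→#104→#102→Depot: 10+5+8+9+3 = 35
Depot→#101→#104→#102→#103→Depot: 10+3+9+4+7 = 33
Depot→#101→#104→#103→#102→Depot: 10+3+8+4+3 = 28
Depot→#102→#101→#103→#104→Depot: 3+7+5+8+12 = 35
Depot→#102→#101→#104→#103→Depot: 3+7+3+8+7 = 28
Depot→#102→#103→#101→#104→Depot: 3+4+5+3+12 = 27
Depot→#102→#104→#101→#103→Depot: 3+9+3+5+7 = 27
Depot→#103→#101→#102→#104→Depot: 7+5+7+9+12 = 40
Depot→#103→#102→#101→#104→Depot: 7+4+7+3+12 = 33
The minimum is 27.
One optimal route: Depot → #102 → #103 → #101 → #104 → Depot (or its reverse).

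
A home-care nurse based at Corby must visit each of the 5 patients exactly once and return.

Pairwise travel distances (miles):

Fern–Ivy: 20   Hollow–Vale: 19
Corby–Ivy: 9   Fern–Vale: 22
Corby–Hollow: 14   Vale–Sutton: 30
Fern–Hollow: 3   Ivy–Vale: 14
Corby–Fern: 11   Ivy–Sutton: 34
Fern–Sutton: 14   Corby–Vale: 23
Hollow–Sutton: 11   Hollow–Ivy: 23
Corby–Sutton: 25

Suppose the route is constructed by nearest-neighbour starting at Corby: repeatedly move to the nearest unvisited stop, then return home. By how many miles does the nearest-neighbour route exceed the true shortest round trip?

From Corby: Ivy=9, Fern=11, Hollow=14, Vale=23, Sutton=25 → choose Ivy (9).
From Ivy: Vale=14, Fern=20, Hollow=23, Sutton=34 → choose Vale (14).
From Vale: Hollow=19, Fern=22, Sutton=30 → choose Hollow (19).
From Hollow: Fern=3, Sutton=11 → choose Fern (3).
From Fern: Sutton=14 → choose Sutton (14).
NN route Corby → Ivy → Vale → Hollow → Fern → Sutton → Corby costs 84.
Optimal: Corby → Fern → Hollow → Sutton → Vale → Ivy → Corby costs 78 (by enumerating all 60 distinct tours).
Excess = 84 − 78 = 6.

Excess over optimum: 6 miles.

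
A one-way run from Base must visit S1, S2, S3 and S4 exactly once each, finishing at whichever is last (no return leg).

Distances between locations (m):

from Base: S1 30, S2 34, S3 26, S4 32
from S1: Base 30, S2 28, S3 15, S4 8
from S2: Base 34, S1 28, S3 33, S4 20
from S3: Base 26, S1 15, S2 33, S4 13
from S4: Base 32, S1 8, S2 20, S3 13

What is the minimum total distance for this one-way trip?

There are 4! = 24 possible orderings.
Base → S1 → S2 → S3 → S4: 30+28+33+13 = 104
Base → S1 → S2 → S4 → S3: 30+28+20+13 = 91
Base → S1 → S3 → S2 → S4: 30+15+33+20 = 98
Base → S1 → S3 → S4 → S2: 30+15+13+20 = 78
Base → S1 → S4 → S2 → S3: 30+8+20+33 = 91
Base → S1 → S4 → S3 → S2: 30+8+13+33 = 84
Base → S2 → S1 → S3 → S4: 34+28+15+13 = 90
Base → S2 → S1 → S4 → S3: 34+28+8+13 = 83
Base → S2 → S3 → S1 → S4: 34+33+15+8 = 90
Base → S2 → S3 → S4 → S1: 34+33+13+8 = 88
Base → S2 → S4 → S1 → S3: 34+20+8+15 = 77
Base → S2 → S4 → S3 → S1: 34+20+13+15 = 82
Base → S3 → S1 → S2 → S4: 26+15+28+20 = 89
Base → S3 → S1 → S4 → S2: 26+15+8+20 = 69
… (10 more)
The minimum is 69.
One shortest path: Base → S3 → S1 → S4 → S2.

Minimum one-way distance = 69 m.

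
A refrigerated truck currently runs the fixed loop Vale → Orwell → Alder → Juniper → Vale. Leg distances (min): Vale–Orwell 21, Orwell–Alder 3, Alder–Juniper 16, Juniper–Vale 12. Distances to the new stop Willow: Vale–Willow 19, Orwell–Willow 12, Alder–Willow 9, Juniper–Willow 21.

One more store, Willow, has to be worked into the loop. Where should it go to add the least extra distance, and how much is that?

Insertion cost between consecutive stops i–j is d(i,Willow) + d(Willow,j) − d(i,j):
  between Vale and Orwell: 19 + 12 − 21 = 10
  between Orwell and Alder: 12 + 9 − 3 = 18
  between Alder and Juniper: 9 + 21 − 16 = 14
  between Juniper and Vale: 21 + 19 − 12 = 28
Cheapest insertion is between Vale and Orwell, adding 10.
New total = 52 + 10 = 62.

Minimum extra distance: 10 min, inserting Willow between Vale and Orwell.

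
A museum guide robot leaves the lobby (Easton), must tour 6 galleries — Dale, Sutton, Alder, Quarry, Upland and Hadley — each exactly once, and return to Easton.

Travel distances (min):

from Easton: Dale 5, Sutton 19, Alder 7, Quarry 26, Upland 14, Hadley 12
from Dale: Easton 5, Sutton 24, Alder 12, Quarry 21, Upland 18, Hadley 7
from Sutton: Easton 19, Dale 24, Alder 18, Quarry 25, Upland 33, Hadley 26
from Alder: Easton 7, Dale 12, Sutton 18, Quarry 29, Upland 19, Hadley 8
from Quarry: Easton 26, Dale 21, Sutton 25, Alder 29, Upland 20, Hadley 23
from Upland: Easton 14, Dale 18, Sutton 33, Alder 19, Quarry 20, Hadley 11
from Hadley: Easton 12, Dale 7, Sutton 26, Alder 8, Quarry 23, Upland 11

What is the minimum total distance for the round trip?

There are 360 distinct closed tours to check (reversals are equivalent).
Easton-Dale-Sutton-Alder-Quarry-Upland-Hadley-Easton: 5+24+18+29+20+11+12 = 119
Easton-Dale-Sutton-Alder-Quarry-Hadley-Upland-Easton: 5+24+18+29+23+11+14 = 124
Easton-Dale-Sutton-Alder-Upland-Quarry-Hadley-Easton: 5+24+18+19+20+23+12 = 121
Easton-Dale-Sutton-Alder-Upland-Hadley-Quarry-Easton: 5+24+18+19+11+23+26 = 126
Easton-Dale-Sutton-Alder-Hadley-Quarry-Upland-Easton: 5+24+18+8+23+20+14 = 112
Easton-Dale-Sutton-Alder-Hadley-Upland-Quarry-Easton: 5+24+18+8+11+20+26 = 112
Easton-Dale-Sutton-Quarry-Alder-Upland-Hadley-Easton: 5+24+25+29+19+11+12 = 125
Easton-Dale-Sutton-Quarry-Alder-Hadley-Upland-Easton: 5+24+25+29+8+11+14 = 116
… (352 more)
Easton-Dale-Hadley-Upland-Quarry-Sutton-Alder-Easton: 5+7+11+20+25+18+7 = 93  ← best
The minimum is 93.
One optimal route: Easton → Dale → Hadley → Upland → Quarry → Sutton → Alder → Easton (or its reverse).

93 min — the shortest possible round trip.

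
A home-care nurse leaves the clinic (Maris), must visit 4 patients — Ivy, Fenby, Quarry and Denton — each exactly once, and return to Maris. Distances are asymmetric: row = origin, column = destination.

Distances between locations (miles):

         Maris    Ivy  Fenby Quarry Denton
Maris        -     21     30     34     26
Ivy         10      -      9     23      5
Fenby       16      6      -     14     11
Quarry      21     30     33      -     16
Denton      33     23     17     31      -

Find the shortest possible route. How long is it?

Shortest round trip = 78 miles.

Maris-Ivy-Fenby-Quarry-Denton-Maris: 21+9+14+16+33 = 93
Maris-Ivy-Fenby-Denton-Quarry-Maris: 21+9+11+31+21 = 93
Maris-Ivy-Quarry-Fenby-Denton-Maris: 21+23+33+11+33 = 121
Maris-Ivy-Quarry-Denton-Fenby-Maris: 21+23+16+17+16 = 93
Maris-Ivy-Denton-Fenby-Quarry-Maris: 21+5+17+14+21 = 78
Maris-Ivy-Denton-Quarry-Fenby-Maris: 21+5+31+33+16 = 106
Maris-Fenby-Ivy-Quarry-Denton-Maris: 30+6+23+16+33 = 108
Maris-Fenby-Ivy-Denton-Quarry-Maris: 30+6+5+31+21 = 93
Maris-Fenby-Quarry-Ivy-Denton-Maris: 30+14+30+5+33 = 112
Maris-Fenby-Quarry-Denton-Ivy-Maris: 30+14+16+23+10 = 93
Maris-Fenby-Denton-Ivy-Quarry-Maris: 30+11+23+23+21 = 108
Maris-Fenby-Denton-Quarry-Ivy-Maris: 30+11+31+30+10 = 112
Maris-Quarry-Ivy-Fenby-Denton-Maris: 34+30+9+11+33 = 117
Maris-Quarry-Ivy-Denton-Fenby-Maris: 34+30+5+17+16 = 102
… (10 more)
The minimum is 78.
One optimal route: Maris → Ivy → Denton → Fenby → Quarry → Maris.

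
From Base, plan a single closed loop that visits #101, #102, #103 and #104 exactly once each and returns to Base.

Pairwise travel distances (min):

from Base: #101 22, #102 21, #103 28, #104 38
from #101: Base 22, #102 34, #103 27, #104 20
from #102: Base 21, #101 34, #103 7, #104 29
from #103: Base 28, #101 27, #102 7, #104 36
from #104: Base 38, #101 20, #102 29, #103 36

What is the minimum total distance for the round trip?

Base-#101-#102-#103-#104-Base: 22+34+7+36+38 = 137
Base-#101-#102-#104-#103-Base: 22+34+29+36+28 = 149
Base-#101-#103-#102-#104-Base: 22+27+7+29+38 = 123
Base-#101-#103-#104-#102-Base: 22+27+36+29+21 = 135
Base-#101-#104-#102-#103-Base: 22+20+29+7+28 = 106
Base-#101-#104-#103-#102-Base: 22+20+36+7+21 = 106
Base-#102-#101-#103-#104-Base: 21+34+27+36+38 = 156
Base-#102-#101-#104-#103-Base: 21+34+20+36+28 = 139
Base-#102-#103-#101-#104-Base: 21+7+27+20+38 = 113
Base-#102-#104-#101-#103-Base: 21+29+20+27+28 = 125
Base-#103-#101-#102-#104-Base: 28+27+34+29+38 = 156
Base-#103-#102-#101-#104-Base: 28+7+34+20+38 = 127
The minimum is 106.
One optimal route: Base → #101 → #104 → #102 → #103 → Base (or its reverse).

106 min — the shortest possible round trip.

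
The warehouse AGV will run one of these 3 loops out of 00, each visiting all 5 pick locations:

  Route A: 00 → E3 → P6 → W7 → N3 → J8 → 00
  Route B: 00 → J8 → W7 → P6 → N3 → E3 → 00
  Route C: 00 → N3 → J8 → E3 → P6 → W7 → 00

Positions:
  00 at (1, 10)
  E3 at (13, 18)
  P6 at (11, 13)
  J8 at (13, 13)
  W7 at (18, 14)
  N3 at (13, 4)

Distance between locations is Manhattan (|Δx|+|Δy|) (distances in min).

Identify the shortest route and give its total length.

Route A: 20 + 7 + 8 + 15 + 9 + 15 = 74
Route B: 15 + 6 + 8 + 11 + 14 + 20 = 74
Route C: 18 + 9 + 5 + 7 + 8 + 21 = 68

68 min — Route C is the shortest.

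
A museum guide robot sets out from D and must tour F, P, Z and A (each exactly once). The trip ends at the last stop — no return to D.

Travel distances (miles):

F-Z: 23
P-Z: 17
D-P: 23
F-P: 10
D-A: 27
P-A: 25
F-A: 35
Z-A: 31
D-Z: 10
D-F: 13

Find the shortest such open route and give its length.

68 miles — the minimum one-way total.

There are 4! = 24 possible orderings.
D → F → P → Z → A: 13+10+17+31 = 71
D → F → P → A → Z: 13+10+25+31 = 79
D → F → Z → P → A: 13+23+17+25 = 78
D → F → Z → A → P: 13+23+31+25 = 92
D → F → A → P → Z: 13+35+25+17 = 90
D → F → A → Z → P: 13+35+31+17 = 96
D → P → F → Z → A: 23+10+23+31 = 87
D → P → F → A → Z: 23+10+35+31 = 99
D → P → Z → F → A: 23+17+23+35 = 98
D → P → Z → A → F: 23+17+31+35 = 106
D → P → A → F → Z: 23+25+35+23 = 106
D → P → A → Z → F: 23+25+31+23 = 102
D → Z → F → P → A: 10+23+10+25 = 68
D → Z → F → A → P: 10+23+35+25 = 93
… (10 more)
The minimum is 68.
One shortest path: D → Z → F → P → A.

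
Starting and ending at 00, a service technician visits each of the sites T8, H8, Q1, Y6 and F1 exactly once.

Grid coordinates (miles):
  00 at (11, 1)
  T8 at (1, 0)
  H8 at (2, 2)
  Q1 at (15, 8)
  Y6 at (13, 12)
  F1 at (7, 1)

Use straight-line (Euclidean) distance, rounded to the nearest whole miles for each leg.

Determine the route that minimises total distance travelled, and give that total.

Minimum total distance: 39 miles.

With 5 stops there are 5!/2 = 60 distinct round trips (a route and its reverse cost the same).
00-T8-H8-Q1-Y6-F1-00: 10+2+14+4+13+4 = 47
00-T8-H8-Q1-F1-Y6-00: 10+2+14+11+13+11 = 61
00-T8-H8-Y6-Q1-F1-00: 10+2+15+4+11+4 = 46
00-T8-H8-Y6-F1-Q1-00: 10+2+15+13+11+8 = 59
00-T8-H8-F1-Q1-Y6-00: 10+2+5+11+4+11 = 43
00-T8-H8-F1-Y6-Q1-00: 10+2+5+13+4+8 = 42
00-T8-Q1-H8-Y6-F1-00: 10+16+14+15+13+4 = 72
00-T8-Q1-H8-F1-Y6-00: 10+16+14+5+13+11 = 69
00-T8-Q1-Y6-H8-F1-00: 10+16+4+15+5+4 = 54
00-T8-Q1-Y6-F1-H8-00: 10+16+4+13+5+9 = 57
00-T8-Q1-F1-H8-Y6-00: 10+16+11+5+15+11 = 68
00-T8-Q1-F1-Y6-H8-00: 10+16+11+13+15+9 = 74
00-T8-Y6-H8-Q1-F1-00: 10+17+15+14+11+4 = 71
00-T8-Y6-H8-F1-Q1-00: 10+17+15+5+11+8 = 66
… (46 more)
00-Q1-Y6-H8-T8-F1-00: 8+4+15+2+6+4 = 39  ← best
The minimum is 39.
One optimal route: 00 → Q1 → Y6 → H8 → T8 → F1 → 00 (or its reverse).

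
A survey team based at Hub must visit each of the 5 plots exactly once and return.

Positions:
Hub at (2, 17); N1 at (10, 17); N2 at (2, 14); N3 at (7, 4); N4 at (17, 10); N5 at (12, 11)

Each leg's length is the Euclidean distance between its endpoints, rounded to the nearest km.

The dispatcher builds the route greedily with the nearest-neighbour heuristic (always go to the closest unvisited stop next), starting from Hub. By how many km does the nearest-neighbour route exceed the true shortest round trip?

Hub: N2=3, N1=8, N5=12, N3=14, N4=17 ⇒ N2
N2: N1=9, N5=10, N3=11, N4=16 ⇒ N1
N1: N5=6, N4=10, N3=13 ⇒ N5
N5: N4=5, N3=9 ⇒ N4
N4: N3=12 ⇒ N3
NN route Hub → N2 → N1 → N5 → N4 → N3 → Hub costs 49.
Optimal: Hub → N1 → N5 → N4 → N3 → N2 → Hub costs 45 (by enumerating all 60 distinct tours).
Excess = 49 − 45 = 4.

Excess over optimum: 4 km.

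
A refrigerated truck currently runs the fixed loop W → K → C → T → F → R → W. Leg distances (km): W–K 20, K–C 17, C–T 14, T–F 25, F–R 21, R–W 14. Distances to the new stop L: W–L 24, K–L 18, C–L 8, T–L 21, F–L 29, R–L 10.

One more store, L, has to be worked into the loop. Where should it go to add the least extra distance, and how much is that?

Insertion cost between consecutive stops i–j is d(i,L) + d(L,j) − d(i,j):
  between W and K: 24 + 18 − 20 = 22
  between K and C: 18 + 8 − 17 = 9
  between C and T: 8 + 21 − 14 = 15
  between T and F: 21 + 29 − 25 = 25
  between F and R: 29 + 10 − 21 = 18
  between R and W: 10 + 24 − 14 = 20
Cheapest insertion is between K and C, adding 9.
New total = 111 + 9 = 120.

Minimum extra distance: 9 km, inserting L between K and C.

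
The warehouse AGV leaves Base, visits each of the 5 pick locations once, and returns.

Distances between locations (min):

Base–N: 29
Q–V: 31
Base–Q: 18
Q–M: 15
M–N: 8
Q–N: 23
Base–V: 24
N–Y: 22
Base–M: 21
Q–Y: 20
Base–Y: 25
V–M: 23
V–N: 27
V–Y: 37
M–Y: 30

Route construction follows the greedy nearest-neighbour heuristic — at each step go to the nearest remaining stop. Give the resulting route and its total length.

At Base the remaining stops are Q 18, M 21, V 24, Y 25, N 29; go to Q.
At Q the remaining stops are M 15, Y 20, N 23, V 31; go to M.
At M the remaining stops are N 8, V 23, Y 30; go to N.
At N the remaining stops are Y 22, V 27; go to Y.
At Y the remaining stops are V 37; go to V.
Return V→Base: 24.
Total = 18 + 15 + 8 + 22 + 37 + 24 = 124.

Nearest-neighbour total = 124 min; route Base → Q → M → N → Y → V → Base.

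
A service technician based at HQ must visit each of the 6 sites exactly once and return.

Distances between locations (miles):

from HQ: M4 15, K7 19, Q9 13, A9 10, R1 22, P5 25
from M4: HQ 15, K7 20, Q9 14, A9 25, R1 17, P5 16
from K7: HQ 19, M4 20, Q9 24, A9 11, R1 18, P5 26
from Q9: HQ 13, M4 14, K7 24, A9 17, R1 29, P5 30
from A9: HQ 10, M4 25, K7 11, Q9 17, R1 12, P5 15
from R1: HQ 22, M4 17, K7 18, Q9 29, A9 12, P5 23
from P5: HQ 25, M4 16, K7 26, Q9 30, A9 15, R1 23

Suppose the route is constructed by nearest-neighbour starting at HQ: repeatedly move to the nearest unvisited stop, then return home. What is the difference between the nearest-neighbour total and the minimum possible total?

HQ: A9=10, Q9=13, M4=15, K7=19, R1=22, P5=25 ⇒ A9
A9: K7=11, R1=12, P5=15, Q9=17, M4=25 ⇒ K7
K7: R1=18, M4=20, Q9=24, P5=26 ⇒ R1
R1: M4=17, P5=23, Q9=29 ⇒ M4
M4: Q9=14, P5=16 ⇒ Q9
Q9: P5=30 ⇒ P5
NN route HQ → A9 → K7 → R1 → M4 → Q9 → P5 → HQ costs 125.
Optimal: HQ → Q9 → M4 → P5 → R1 → K7 → A9 → HQ costs 105 (by enumerating all 360 distinct tours).
Excess = 125 − 105 = 20.

Excess over optimum: 20 miles.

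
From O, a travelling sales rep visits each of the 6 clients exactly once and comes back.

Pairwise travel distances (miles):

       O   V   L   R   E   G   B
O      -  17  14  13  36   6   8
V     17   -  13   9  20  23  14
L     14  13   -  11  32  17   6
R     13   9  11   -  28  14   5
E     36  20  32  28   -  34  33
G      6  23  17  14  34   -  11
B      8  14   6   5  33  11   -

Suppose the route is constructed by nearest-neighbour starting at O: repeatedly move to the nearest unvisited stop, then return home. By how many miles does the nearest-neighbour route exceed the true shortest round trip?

O: G=6, B=8, R=13, L=14, V=17, E=36 ⇒ G
G: B=11, R=14, L=17, V=23, E=34 ⇒ B
B: R=5, L=6, V=14, E=33 ⇒ R
R: V=9, L=11, E=28 ⇒ V
V: L=13, E=20 ⇒ L
L: E=32 ⇒ E
NN route O → G → B → R → V → L → E → O costs 112.
Optimal: O → L → B → R → V → E → G → O costs 94 (by enumerating all 360 distinct tours).
Excess = 112 − 94 = 18.

18 miles longer than the optimal tour.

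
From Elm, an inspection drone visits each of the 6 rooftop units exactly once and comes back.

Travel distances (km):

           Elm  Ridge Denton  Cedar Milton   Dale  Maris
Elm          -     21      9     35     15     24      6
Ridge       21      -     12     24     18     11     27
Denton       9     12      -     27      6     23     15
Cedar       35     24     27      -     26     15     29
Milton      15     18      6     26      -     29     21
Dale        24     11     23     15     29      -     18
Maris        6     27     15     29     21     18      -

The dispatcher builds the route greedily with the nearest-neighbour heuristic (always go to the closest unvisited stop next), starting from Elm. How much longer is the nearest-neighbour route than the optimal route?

Excess over optimum: 12 km.

Elm: Maris=6, Denton=9, Milton=15, Ridge=21, Dale=24, Cedar=35 ⇒ Maris
Maris: Denton=15, Dale=18, Milton=21, Ridge=27, Cedar=29 ⇒ Denton
Denton: Milton=6, Ridge=12, Dale=23, Cedar=27 ⇒ Milton
Milton: Ridge=18, Cedar=26, Dale=29 ⇒ Ridge
Ridge: Dale=11, Cedar=24 ⇒ Dale
Dale: Cedar=15 ⇒ Cedar
NN route Elm → Maris → Denton → Milton → Ridge → Dale → Cedar → Elm costs 106.
Optimal: Elm → Denton → Milton → Ridge → Dale → Cedar → Maris → Elm costs 94 (by enumerating all 360 distinct tours).
Excess = 106 − 94 = 12.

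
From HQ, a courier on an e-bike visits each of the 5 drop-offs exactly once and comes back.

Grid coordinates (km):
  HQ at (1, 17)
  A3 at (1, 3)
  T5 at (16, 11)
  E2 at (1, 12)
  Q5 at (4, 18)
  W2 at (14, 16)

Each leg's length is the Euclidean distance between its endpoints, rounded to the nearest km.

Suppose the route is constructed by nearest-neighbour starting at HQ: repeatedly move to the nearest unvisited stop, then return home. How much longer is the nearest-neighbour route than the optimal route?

HQ: Q5=3, E2=5, W2=13, A3=14, T5=16 ⇒ Q5
Q5: E2=7, W2=10, T5=14, A3=15 ⇒ E2
E2: A3=9, W2=14, T5=15 ⇒ A3
A3: T5=17, W2=18 ⇒ T5
T5: W2=5 ⇒ W2
NN route HQ → Q5 → E2 → A3 → T5 → W2 → HQ costs 54.
Optimal: HQ → E2 → A3 → T5 → W2 → Q5 → HQ costs 49 (by enumerating all 60 distinct tours).
Excess = 54 − 49 = 5.

Excess over optimum: 5 km.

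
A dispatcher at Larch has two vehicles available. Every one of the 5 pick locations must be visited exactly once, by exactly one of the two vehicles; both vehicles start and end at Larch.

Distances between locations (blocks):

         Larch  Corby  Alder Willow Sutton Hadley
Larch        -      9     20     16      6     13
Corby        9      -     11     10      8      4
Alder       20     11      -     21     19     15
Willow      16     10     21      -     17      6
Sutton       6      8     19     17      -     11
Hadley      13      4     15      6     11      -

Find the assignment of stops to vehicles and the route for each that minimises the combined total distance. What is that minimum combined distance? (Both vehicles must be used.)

There are 2^4 − 1 = 15 ways to divide the 5 stops into two non-empty groups. For each, the best each vehicle can do is its own shortest tour through its group:
  {Corby} + {Alder, Willow, Sutton, Hadley}: 18 + 62 = 80
  {Alder} + {Corby, Willow, Sutton, Hadley}: 40 + 40 = 80
  {Corby, Alder} + {Willow, Sutton, Hadley}: 40 + 39 = 79
  {Willow} + {Corby, Alder, Sutton, Hadley}: 32 + 52 = 84
  {Corby, Willow} + {Alder, Sutton, Hadley}: 35 + 52 = 87
  {Alder, Willow} + {Corby, Sutton, Hadley}: 57 + 30 = 87
  … (15 splits in total)
  {Sutton} + {Corby, Alder, Willow, Hadley}: 12 + 57 = 69  ← best
Best: vehicle 1 Larch → Sutton → Larch = 12; vehicle 2 Larch → Corby → Alder → Hadley → Willow → Larch = 57; combined 69.

69 blocks — the smallest possible combined total.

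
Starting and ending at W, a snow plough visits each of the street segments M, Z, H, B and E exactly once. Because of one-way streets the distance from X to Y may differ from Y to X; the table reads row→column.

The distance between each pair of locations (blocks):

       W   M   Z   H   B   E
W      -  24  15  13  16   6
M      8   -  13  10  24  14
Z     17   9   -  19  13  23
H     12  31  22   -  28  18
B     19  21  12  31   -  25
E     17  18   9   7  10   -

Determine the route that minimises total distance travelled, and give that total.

Minimum total distance: 59 blocks.

W-M-Z-H-B-E-W: 24+13+19+28+25+17 = 126
W-M-Z-H-E-B-W: 24+13+19+18+10+19 = 103
W-M-Z-B-H-E-W: 24+13+13+31+18+17 = 116
W-M-Z-B-E-H-W: 24+13+13+25+7+12 = 94
W-M-Z-E-H-B-W: 24+13+23+7+28+19 = 114
W-M-Z-E-B-H-W: 24+13+23+10+31+12 = 113
W-M-H-Z-B-E-W: 24+10+22+13+25+17 = 111
W-M-H-Z-E-B-W: 24+10+22+23+10+19 = 108
W-M-H-B-Z-E-W: 24+10+28+12+23+17 = 114
W-M-H-B-E-Z-W: 24+10+28+25+9+17 = 113
W-M-H-E-Z-B-W: 24+10+18+9+13+19 = 93
W-M-H-E-B-Z-W: 24+10+18+10+12+17 = 91
W-M-B-Z-H-E-W: 24+24+12+19+18+17 = 114
W-M-B-Z-E-H-W: 24+24+12+23+7+12 = 102
… (106 more)
W-E-B-Z-M-H-W: 6+10+12+9+10+12 = 59  ← best
The minimum is 59.
One optimal route: W → E → B → Z → M → H → W.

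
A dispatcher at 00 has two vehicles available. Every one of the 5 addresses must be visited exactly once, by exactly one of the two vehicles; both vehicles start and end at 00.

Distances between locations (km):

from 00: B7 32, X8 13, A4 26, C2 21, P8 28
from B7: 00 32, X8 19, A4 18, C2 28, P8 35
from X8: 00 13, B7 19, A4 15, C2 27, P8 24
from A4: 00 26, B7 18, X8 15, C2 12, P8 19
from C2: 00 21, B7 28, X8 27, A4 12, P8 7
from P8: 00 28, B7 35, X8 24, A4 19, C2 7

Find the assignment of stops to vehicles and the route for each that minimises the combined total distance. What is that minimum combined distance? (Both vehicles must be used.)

123 km — the smallest possible combined total.

Check every non-empty split of the stops between the two vehicles; for each half take its own optimal tour:
  {B7} + {X8, A4, C2, P8}: 64 + 75 = 139
  {X8} + {B7, A4, C2, P8}: 26 + 97 = 123
  {B7, X8} + {A4, C2, P8}: 64 + 73 = 137
  {A4} + {B7, X8, C2, P8}: 52 + 95 = 147
  {B7, A4} + {X8, C2, P8}: 76 + 65 = 141
  {X8, A4} + {B7, C2, P8}: 54 + 95 = 149
  … (15 splits in total)
Best: vehicle 1 00 → X8 → 00 = 26; vehicle 2 00 → B7 → A4 → C2 → P8 → 00 = 97; combined 123.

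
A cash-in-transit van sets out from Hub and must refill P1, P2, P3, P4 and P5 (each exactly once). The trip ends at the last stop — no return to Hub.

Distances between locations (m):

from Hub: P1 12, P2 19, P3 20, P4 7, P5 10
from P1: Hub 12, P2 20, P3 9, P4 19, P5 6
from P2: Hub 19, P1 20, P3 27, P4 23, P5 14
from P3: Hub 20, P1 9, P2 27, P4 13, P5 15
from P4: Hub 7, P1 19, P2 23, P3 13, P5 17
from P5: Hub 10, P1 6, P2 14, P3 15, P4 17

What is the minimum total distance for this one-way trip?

Minimum one-way distance = 49 m.

There are 5! = 120 possible orderings.
Hub→P1→P2→P3→P4→P5: 12+20+27+13+17 = 89
Hub→P1→P2→P3→P5→P4: 12+20+27+15+17 = 91
Hub→P1→P2→P4→P3→P5: 12+20+23+13+15 = 83
Hub→P1→P2→P4→P5→P3: 12+20+23+17+15 = 87
Hub→P1→P2→P5→P3→P4: 12+20+14+15+13 = 74
Hub→P1→P2→P5→P4→P3: 12+20+14+17+13 = 76
Hub→P1→P3→P2→P4→P5: 12+9+27+23+17 = 88
Hub→P1→P3→P2→P5→P4: 12+9+27+14+17 = 79
Hub→P1→P3→P4→P2→P5: 12+9+13+23+14 = 71
Hub→P1→P3→P4→P5→P2: 12+9+13+17+14 = 65
Hub→P1→P3→P5→P2→P4: 12+9+15+14+23 = 73
Hub→P1→P3→P5→P4→P2: 12+9+15+17+23 = 76
Hub→P1→P4→P2→P3→P5: 12+19+23+27+15 = 96
Hub→P1→P4→P2→P5→P3: 12+19+23+14+15 = 83
… (106 more)
Hub→P4→P3→P1→P5→P2: 7+13+9+6+14 = 49  ← best
The minimum is 49.
One shortest path: Hub → P4 → P3 → P1 → P5 → P2.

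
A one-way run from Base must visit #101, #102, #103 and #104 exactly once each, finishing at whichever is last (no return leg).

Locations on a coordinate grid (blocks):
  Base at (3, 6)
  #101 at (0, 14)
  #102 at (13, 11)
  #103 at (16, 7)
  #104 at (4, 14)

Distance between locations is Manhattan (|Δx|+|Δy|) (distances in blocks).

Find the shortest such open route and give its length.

There are 4! = 24 possible orderings.
Base - #101 - #102 - #103 - #104: 11+16+7+19 = 53
Base - #101 - #102 - #104 - #103: 11+16+12+19 = 58
Base - #101 - #103 - #102 - #104: 11+23+7+12 = 53
Base - #101 - #103 - #104 - #102: 11+23+19+12 = 65
Base - #101 - #104 - #102 - #103: 11+4+12+7 = 34
Base - #101 - #104 - #103 - #102: 11+4+19+7 = 41
Base - #102 - #101 - #103 - #104: 15+16+23+19 = 73
Base - #102 - #101 - #104 - #103: 15+16+4+19 = 54
Base - #102 - #103 - #101 - #104: 15+7+23+4 = 49
Base - #102 - #103 - #104 - #101: 15+7+19+4 = 45
Base - #102 - #104 - #101 - #103: 15+12+4+23 = 54
Base - #102 - #104 - #103 - #101: 15+12+19+23 = 69
Base - #103 - #101 - #102 - #104: 14+23+16+12 = 65
Base - #103 - #101 - #104 - #102: 14+23+4+12 = 53
… (10 more)
The minimum is 34.
One shortest path: Base → #101 → #104 → #102 → #103.

34 blocks — the minimum one-way total.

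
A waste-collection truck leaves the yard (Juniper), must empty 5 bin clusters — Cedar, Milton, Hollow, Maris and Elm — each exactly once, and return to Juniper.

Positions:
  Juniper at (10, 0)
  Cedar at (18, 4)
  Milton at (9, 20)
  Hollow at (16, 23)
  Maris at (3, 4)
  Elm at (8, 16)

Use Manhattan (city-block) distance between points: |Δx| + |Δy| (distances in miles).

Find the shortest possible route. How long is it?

Juniper → Cedar → Milton → Hollow → Maris → Elm → Juniper: 12+25+10+32+17+18 = 114
Juniper → Cedar → Milton → Hollow → Elm → Maris → Juniper: 12+25+10+15+17+11 = 90
Juniper → Cedar → Milton → Maris → Hollow → Elm → Juniper: 12+25+22+32+15+18 = 124
Juniper → Cedar → Milton → Maris → Elm → Hollow → Juniper: 12+25+22+17+15+29 = 120
Juniper → Cedar → Milton → Elm → Hollow → Maris → Juniper: 12+25+5+15+32+11 = 100
Juniper → Cedar → Milton → Elm → Maris → Hollow → Juniper: 12+25+5+17+32+29 = 120
Juniper → Cedar → Hollow → Milton → Maris → Elm → Juniper: 12+21+10+22+17+18 = 100
Juniper → Cedar → Hollow → Milton → Elm → Maris → Juniper: 12+21+10+5+17+11 = 76
Juniper → Cedar → Hollow → Maris → Milton → Elm → Juniper: 12+21+32+22+5+18 = 110
Juniper → Cedar → Hollow → Maris → Elm → Milton → Juniper: 12+21+32+17+5+21 = 108
Juniper → Cedar → Hollow → Elm → Milton → Maris → Juniper: 12+21+15+5+22+11 = 86
Juniper → Cedar → Hollow → Elm → Maris → Milton → Juniper: 12+21+15+17+22+21 = 108
Juniper → Cedar → Maris → Milton → Hollow → Elm → Juniper: 12+15+22+10+15+18 = 92
Juniper → Cedar → Maris → Milton → Elm → Hollow → Juniper: 12+15+22+5+15+29 = 98
… (46 more)
The minimum is 76.
One optimal route: Juniper → Cedar → Hollow → Milton → Elm → Maris → Juniper (or its reverse).

Minimum total distance: 76 miles.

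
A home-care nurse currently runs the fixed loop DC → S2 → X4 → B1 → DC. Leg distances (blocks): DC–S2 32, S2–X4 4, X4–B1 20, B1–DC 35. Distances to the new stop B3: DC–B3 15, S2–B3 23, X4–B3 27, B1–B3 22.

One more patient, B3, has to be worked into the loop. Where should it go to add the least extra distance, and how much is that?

Insertion cost between consecutive stops i–j is d(i,B3) + d(B3,j) − d(i,j):
  between DC and S2: 15 + 23 − 32 = 6
  between S2 and X4: 23 + 27 − 4 = 46
  between X4 and B1: 27 + 22 − 20 = 29
  between B1 and DC: 22 + 15 − 35 = 2
Cheapest insertion is between B1 and DC, adding 2.
New total = 91 + 2 = 93.

Minimum extra distance: 2 blocks, inserting B3 between B1 and DC.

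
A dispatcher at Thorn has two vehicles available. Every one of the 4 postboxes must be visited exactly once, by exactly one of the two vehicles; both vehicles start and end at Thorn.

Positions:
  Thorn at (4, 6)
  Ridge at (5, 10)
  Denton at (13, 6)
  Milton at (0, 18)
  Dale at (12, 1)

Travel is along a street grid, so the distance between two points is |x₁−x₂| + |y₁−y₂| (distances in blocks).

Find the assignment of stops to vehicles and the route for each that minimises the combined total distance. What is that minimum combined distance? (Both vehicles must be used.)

Minimum combined distance: 62 blocks.

Try each way of splitting the stops between the two vehicles (each non-empty) and, for each split, find the best tour for each vehicle:
  {Ridge} + {Denton, Milton, Dale}: 10 + 60 = 70
  {Denton} + {Ridge, Milton, Dale}: 18 + 58 = 76
  {Ridge, Denton} + {Milton, Dale}: 26 + 58 = 84
  {Milton} + {Ridge, Denton, Dale}: 32 + 36 = 68
  {Ridge, Milton} + {Denton, Dale}: 34 + 28 = 62
  {Denton, Milton} + {Ridge, Dale}: 50 + 34 = 84
  … (7 splits in total)
Best: vehicle 1 Thorn → Ridge → Milton → Thorn = 34; vehicle 2 Thorn → Denton → Dale → Thorn = 28; combined 62.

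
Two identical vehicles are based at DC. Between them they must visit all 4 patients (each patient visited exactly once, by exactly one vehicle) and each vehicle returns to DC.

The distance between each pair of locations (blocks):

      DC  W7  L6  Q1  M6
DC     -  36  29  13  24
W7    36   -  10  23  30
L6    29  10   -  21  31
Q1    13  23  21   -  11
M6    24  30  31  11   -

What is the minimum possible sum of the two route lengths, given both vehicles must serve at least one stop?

There are 2^3 − 1 = 7 ways to divide the 4 stops into two non-empty groups. For each, the best each vehicle can do is its own shortest tour through its group:
  {W7} + {L6, Q1, M6}: 72 + 84 = 156
  {L6} + {W7, Q1, M6}: 58 + 90 = 148
  {W7, L6} + {Q1, M6}: 75 + 48 = 123
  {Q1} + {W7, L6, M6}: 26 + 93 = 119
  {W7, Q1} + {L6, M6}: 72 + 84 = 156
  {L6, Q1} + {W7, M6}: 63 + 90 = 153
  … (7 splits in total)
Best: vehicle 1 DC → Q1 → DC = 26; vehicle 2 DC → L6 → W7 → M6 → DC = 93; combined 119.

Minimum combined distance: 119 blocks.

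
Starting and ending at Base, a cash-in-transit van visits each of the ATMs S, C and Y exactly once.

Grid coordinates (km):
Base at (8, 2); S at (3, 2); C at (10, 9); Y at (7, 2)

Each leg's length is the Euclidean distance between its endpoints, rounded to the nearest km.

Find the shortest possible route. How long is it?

With 3 stops there are 3!/2 = 3 distinct round trips (a route and its reverse cost the same).
Base - S - C - Y - Base: 5+10+8+1 = 24
Base - S - Y - C - Base: 5+4+8+7 = 24
Base - C - S - Y - Base: 7+10+4+1 = 22
The minimum is 22.
One optimal route: Base → C → S → Y → Base (or its reverse).

Minimum total distance: 22 km.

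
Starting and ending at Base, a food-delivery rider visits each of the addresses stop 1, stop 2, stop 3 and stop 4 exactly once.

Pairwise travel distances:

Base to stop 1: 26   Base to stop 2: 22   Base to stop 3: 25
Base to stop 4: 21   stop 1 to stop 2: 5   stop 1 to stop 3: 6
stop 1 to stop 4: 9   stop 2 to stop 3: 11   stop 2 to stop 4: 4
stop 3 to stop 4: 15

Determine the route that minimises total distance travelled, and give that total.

Minimum total distance: 61.

With 4 stops there are 4!/2 = 12 distinct round trips (a route and its reverse cost the same).
Base → stop 1 → stop 2 → stop 3 → stop 4 → Base: 26+5+11+15+21 = 78
Base → stop 1 → stop 2 → stop 4 → stop 3 → Base: 26+5+4+15+25 = 75
Base → stop 1 → stop 3 → stop 2 → stop 4 → Base: 26+6+11+4+21 = 68
Base → stop 1 → stop 3 → stop 4 → stop 2 → Base: 26+6+15+4+22 = 73
Base → stop 1 → stop 4 → stop 2 → stop 3 → Base: 26+9+4+11+25 = 75
Base → stop 1 → stop 4 → stop 3 → stop 2 → Base: 26+9+15+11+22 = 83
Base → stop 2 → stop 1 → stop 3 → stop 4 → Base: 22+5+6+15+21 = 69
Base → stop 2 → stop 1 → stop 4 → stop 3 → Base: 22+5+9+15+25 = 76
Base → stop 2 → stop 3 → stop 1 → stop 4 → Base: 22+11+6+9+21 = 69
Base → stop 2 → stop 4 → stop 1 → stop 3 → Base: 22+4+9+6+25 = 66
Base → stop 3 → stop 1 → stop 2 → stop 4 → Base: 25+6+5+4+21 = 61
Base → stop 3 → stop 2 → stop 1 → stop 4 → Base: 25+11+5+9+21 = 71
The minimum is 61.
One optimal route: Base → stop 3 → stop 1 → stop 2 → stop 4 → Base (or its reverse).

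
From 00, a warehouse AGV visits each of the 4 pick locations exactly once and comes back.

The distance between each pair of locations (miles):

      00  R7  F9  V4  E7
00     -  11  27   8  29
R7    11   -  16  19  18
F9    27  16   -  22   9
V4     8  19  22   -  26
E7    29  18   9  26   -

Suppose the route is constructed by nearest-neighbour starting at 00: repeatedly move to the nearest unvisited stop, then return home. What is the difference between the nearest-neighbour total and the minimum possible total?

00: V4=8, R7=11, F9=27, E7=29 ⇒ V4
V4: R7=19, F9=22, E7=26 ⇒ R7
R7: F9=16, E7=18 ⇒ F9
F9: E7=9 ⇒ E7
NN route 00 → V4 → R7 → F9 → E7 → 00 costs 81.
Optimal: 00 → R7 → E7 → F9 → V4 → 00 costs 68 (by enumerating all 12 distinct tours).
Excess = 81 − 68 = 13.

Excess over optimum: 13 miles.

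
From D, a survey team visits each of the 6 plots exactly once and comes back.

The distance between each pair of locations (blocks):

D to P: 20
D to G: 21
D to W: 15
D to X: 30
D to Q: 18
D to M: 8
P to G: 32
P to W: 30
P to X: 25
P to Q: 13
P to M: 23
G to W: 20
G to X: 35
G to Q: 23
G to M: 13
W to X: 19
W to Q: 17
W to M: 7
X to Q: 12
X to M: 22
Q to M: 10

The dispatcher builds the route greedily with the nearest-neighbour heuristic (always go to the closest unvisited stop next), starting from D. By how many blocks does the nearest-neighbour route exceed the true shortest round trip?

From D: M=8, W=15, Q=18, P=20, G=21, X=30 → choose M (8).
From M: W=7, Q=10, G=13, X=22, P=23 → choose W (7).
From W: Q=17, X=19, G=20, P=30 → choose Q (17).
From Q: X=12, P=13, G=23 → choose X (12).
From X: P=25, G=35 → choose P (25).
From P: G=32 → choose G (32).
NN route D → M → W → Q → X → P → G → D costs 122.
Optimal: D → P → Q → X → W → G → M → D costs 105 (by enumerating all 360 distinct tours).
Excess = 122 − 105 = 17.

17 blocks longer than the optimal tour.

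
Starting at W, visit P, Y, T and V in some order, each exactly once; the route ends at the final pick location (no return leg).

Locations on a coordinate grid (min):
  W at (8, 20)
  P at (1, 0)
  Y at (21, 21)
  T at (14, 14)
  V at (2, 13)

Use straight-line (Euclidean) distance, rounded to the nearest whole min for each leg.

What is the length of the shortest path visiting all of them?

48 min — the minimum one-way total.

There are 4! = 24 possible orderings.
W → P → Y → T → V: 21+29+10+12 = 72
W → P → Y → V → T: 21+29+21+12 = 83
W → P → T → Y → V: 21+19+10+21 = 71
W → P → T → V → Y: 21+19+12+21 = 73
W → P → V → Y → T: 21+13+21+10 = 65
W → P → V → T → Y: 21+13+12+10 = 56
W → Y → P → T → V: 13+29+19+12 = 73
W → Y → P → V → T: 13+29+13+12 = 67
W → Y → T → P → V: 13+10+19+13 = 55
W → Y → T → V → P: 13+10+12+13 = 48
W → Y → V → P → T: 13+21+13+19 = 66
W → Y → V → T → P: 13+21+12+19 = 65
W → T → P → Y → V: 8+19+29+21 = 77
W → T → P → V → Y: 8+19+13+21 = 61
… (10 more)
The minimum is 48.
One shortest path: W → Y → T → V → P.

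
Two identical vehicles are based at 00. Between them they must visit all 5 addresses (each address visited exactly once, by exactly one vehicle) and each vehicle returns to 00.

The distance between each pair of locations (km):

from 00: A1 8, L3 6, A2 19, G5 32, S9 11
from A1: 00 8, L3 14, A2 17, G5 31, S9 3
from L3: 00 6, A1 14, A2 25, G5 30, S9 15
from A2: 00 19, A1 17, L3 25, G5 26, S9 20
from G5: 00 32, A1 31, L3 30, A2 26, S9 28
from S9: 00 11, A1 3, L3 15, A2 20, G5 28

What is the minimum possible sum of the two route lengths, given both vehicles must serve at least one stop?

There are 2^4 − 1 = 15 ways to divide the 5 stops into two non-empty groups. For each, the best each vehicle can do is its own shortest tour through its group:
  {A1} + {L3, A2, G5, S9}: 16 + 93 = 109
  {L3} + {A1, A2, G5, S9}: 12 + 84 = 96
  {A1, L3} + {A2, G5, S9}: 28 + 84 = 112
  {A2} + {A1, L3, G5, S9}: 38 + 75 = 113
  {A1, A2} + {L3, G5, S9}: 44 + 75 = 119
  {L3, A2} + {A1, G5, S9}: 50 + 71 = 121
  … (15 splits in total)
Best: vehicle 1 00 → L3 → 00 = 12; vehicle 2 00 → A1 → S9 → G5 → A2 → 00 = 84; combined 96.

96 km — the smallest possible combined total.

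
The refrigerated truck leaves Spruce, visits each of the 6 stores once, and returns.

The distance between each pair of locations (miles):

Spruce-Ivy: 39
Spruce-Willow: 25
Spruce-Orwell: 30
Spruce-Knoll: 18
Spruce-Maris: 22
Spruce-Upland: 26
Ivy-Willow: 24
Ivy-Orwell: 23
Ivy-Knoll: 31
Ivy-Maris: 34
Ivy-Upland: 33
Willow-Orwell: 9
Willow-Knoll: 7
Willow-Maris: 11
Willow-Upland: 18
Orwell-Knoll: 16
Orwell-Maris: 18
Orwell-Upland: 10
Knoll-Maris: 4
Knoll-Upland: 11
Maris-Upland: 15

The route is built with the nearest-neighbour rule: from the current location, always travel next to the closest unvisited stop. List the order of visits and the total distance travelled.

Nearest-neighbour total = 124 miles; route Spruce → Knoll → Maris → Willow → Orwell → Upland → Ivy → Spruce.

Spruce → [Knoll:18 / Maris:22 / Willow:25 / Upland:26 / Orwell:30 / Ivy:39] → Knoll (18)
Knoll → [Maris:4 / Willow:7 / Upland:11 / Orwell:16 / Ivy:31] → Maris (4)
Maris → [Willow:11 / Upland:15 / Orwell:18 / Ivy:34] → Willow (11)
Willow → [Orwell:9 / Upland:18 / Ivy:24] → Orwell (9)
Orwell → [Upland:10 / Ivy:23] → Upland (10)
Upland → [Ivy:33] → Ivy (33)
Return Ivy→Spruce: 39.
Total = 18 + 4 + 11 + 9 + 10 + 33 + 39 = 124.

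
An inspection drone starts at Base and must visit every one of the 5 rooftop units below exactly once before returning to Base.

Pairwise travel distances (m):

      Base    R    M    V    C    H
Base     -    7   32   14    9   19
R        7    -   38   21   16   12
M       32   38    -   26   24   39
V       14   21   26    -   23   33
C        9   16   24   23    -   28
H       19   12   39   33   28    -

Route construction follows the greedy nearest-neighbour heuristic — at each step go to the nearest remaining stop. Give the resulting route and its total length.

At Base the remaining stops are R 7, C 9, V 14, H 19, M 32; go to R.
At R the remaining stops are H 12, C 16, V 21, M 38; go to H.
At H the remaining stops are C 28, V 33, M 39; go to C.
At C the remaining stops are V 23, M 24; go to V.
At V the remaining stops are M 26; go to M.
Return M→Base: 32.
Total = 7 + 12 + 28 + 23 + 26 + 32 = 128.

Nearest-neighbour total = 128 m; route Base → R → H → C → V → M → Base.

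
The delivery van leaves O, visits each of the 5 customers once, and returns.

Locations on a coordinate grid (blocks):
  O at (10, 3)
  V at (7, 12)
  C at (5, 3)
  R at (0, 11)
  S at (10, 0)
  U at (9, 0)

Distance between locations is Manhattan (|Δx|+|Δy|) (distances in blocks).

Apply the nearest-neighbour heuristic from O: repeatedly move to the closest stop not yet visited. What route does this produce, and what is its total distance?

From O: distances to unvisited — S=3, U=4, C=5, V=12, R=18. Nearest is S (3).
From S: distances to unvisited — U=1, C=8, V=15, R=21. Nearest is U (1).
From U: distances to unvisited — C=7, V=14, R=20. Nearest is C (7).
From C: distances to unvisited — V=11, R=13. Nearest is V (11).
From V: distances to unvisited — R=8. Nearest is R (8).
Return R→O: 18.
Total = 3 + 1 + 7 + 11 + 8 + 18 = 48.

Nearest-neighbour total = 48 blocks; route O → S → U → C → V → R → O.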